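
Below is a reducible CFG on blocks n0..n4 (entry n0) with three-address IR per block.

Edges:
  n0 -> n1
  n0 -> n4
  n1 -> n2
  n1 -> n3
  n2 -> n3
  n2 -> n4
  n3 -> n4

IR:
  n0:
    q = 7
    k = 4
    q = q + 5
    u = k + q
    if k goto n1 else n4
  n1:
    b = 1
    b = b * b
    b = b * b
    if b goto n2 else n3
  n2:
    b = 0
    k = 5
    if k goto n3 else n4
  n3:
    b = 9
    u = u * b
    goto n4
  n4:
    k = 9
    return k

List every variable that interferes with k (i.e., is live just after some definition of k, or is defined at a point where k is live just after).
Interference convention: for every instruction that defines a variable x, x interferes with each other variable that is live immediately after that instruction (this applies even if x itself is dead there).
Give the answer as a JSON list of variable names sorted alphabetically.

Answer: ["q", "u"]

Working:
Block summaries:
  n0: {k,q,u} / ∅
  n1: {b} / ∅
  n2: {b,k} / ∅
  n3: {b,u} / {u}
  n4: {k} / ∅

Live sets:
  live n0: ∅→{u}
  live n1: {u}→{u}
  live n2: {u}→{u}
  live n3: {u}→∅
  live n4: ∅→∅

Conflict graph:
  b — {u}
  k — {q,u}
  q — {k}
  u — {b,k}

N(k) = ["q", "u"]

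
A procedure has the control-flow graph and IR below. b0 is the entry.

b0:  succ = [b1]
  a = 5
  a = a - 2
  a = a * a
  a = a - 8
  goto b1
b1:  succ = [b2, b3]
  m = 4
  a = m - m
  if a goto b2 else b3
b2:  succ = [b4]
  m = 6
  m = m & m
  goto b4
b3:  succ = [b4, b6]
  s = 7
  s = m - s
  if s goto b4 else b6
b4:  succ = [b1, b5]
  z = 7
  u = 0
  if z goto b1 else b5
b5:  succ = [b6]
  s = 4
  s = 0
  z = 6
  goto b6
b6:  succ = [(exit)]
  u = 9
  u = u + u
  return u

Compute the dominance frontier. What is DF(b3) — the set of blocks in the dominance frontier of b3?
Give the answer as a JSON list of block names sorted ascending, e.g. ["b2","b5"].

Answer: ["b4", "b6"]

Analysis:
idom tree: b1←b0 b2←b1 b3←b1 b4←b1 b5←b4 b6←b1
Dom at joins:
  b1: preds {b0,b4}: {b0} ∩ {b0,b1,b4} = {b0}; idom=b0
  b4: preds {b2,b3}: {b0,b1,b2} ∩ {b0,b1,b3} = {b0,b1}; idom=b1
  b6: preds {b3,b5}: {b0,b1,b3} ∩ {b0,b1,b4,b5} = {b0,b1}; idom=b1

Frontier:
  b1←b0: walk · to b0
  b1←b4: walk b4→b1 to b0
  b4←b2: walk b2 to b1
  b4←b3: walk b3 to b1
  b6←b3: walk b3 to b1
  b6←b5: walk b5→b4 to b1
  b0: DF=∅
  b1: DF={b1}
  b2: DF={b4}
  b3: DF={b4,b6}
  b4: DF={b1,b6}
  b5: DF={b6}
  b6: DF=∅

DF(b3) = ["b4", "b6"]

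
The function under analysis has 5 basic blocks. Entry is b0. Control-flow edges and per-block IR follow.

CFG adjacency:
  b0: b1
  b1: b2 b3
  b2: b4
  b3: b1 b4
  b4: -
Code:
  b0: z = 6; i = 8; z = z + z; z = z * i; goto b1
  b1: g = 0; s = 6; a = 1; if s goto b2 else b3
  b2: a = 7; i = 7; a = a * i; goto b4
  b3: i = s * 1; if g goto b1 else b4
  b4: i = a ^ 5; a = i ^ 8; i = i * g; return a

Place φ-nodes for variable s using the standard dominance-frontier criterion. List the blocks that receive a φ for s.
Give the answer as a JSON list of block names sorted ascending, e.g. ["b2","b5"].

idom tree: b1←b0 b2←b1 b3←b1 b4←b1
Dom∩ at merges:
  b1: preds {b0,b3}: {b0} ∩ {b0,b1,b3} = {b0}; idom=b0
  b4: preds {b2,b3}: {b0,b1,b2} ∩ {b0,b1,b3} = {b0,b1}; idom=b1

Frontier:
  join b1 pred b0: · stop@b0
  join b1 pred b3: b3→b1 stop@b0
  join b4 pred b2: b2 stop@b1
  join b4 pred b3: b3 stop@b1
  b0: DF=∅
  b1: DF={b1}
  b2: DF={b4}
  b3: DF={b1,b4}
  b4: DF=∅

φ for s: defs {b1}
  DF⁺ = {b1}

Answer: ["b1"]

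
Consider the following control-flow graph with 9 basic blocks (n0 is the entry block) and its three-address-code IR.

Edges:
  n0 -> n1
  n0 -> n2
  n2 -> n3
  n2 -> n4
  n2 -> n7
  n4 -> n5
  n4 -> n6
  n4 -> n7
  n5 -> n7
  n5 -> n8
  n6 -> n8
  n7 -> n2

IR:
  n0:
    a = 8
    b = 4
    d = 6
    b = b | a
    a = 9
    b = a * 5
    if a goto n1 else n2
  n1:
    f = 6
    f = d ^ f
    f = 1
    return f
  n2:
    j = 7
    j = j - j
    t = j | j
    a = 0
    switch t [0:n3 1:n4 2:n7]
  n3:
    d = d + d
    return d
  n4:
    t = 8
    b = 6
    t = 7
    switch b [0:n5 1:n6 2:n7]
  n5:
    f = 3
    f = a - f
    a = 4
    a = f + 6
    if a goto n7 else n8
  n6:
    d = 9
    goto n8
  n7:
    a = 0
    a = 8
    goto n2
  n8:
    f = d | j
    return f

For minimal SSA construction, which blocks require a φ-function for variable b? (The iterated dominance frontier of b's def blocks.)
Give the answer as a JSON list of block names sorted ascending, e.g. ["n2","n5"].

Answer: ["n2", "n7"]

Analysis:
idom tree: n1←n0 n2←n0 n3←n2 n4←n2 n5←n4 n6←n4 n7←n2 n8←n4
Join-block Dom:
  n2: preds {n0,n7}: {n0} ∩ {n0,n2,n7} = {n0}; idom=n0
  n7: preds {n2,n4,n5}: {n0,n2} ∩ {n0,n2,n4} ∩ {n0,n2,n4,n5} = {n0,n2}; idom=n2
  n8: preds {n5,n6}: {n0,n2,n4,n5} ∩ {n0,n2,n4,n6} = {n0,n2,n4}; idom=n4

DF walk-up:
  join n2 pred n0: · stop@n0
  join n2 pred n7: n7→n2 stop@n0
  join n7 pred n2: · stop@n2
  join n7 pred n4: n4 stop@n2
  join n7 pred n5: n5→n4 stop@n2
  join n8 pred n5: n5 stop@n4
  join n8 pred n6: n6 stop@n4
  DF(n0)=∅
  DF(n1)=∅
  DF(n2)={n2}
  DF(n3)=∅
  DF(n4)={n7}
  DF(n5)={n7,n8}
  DF(n6)={n8}
  DF(n7)={n2}
  DF(n8)=∅

φ for b: defs {n0,n4}
  DF⁺ = {n2,n7}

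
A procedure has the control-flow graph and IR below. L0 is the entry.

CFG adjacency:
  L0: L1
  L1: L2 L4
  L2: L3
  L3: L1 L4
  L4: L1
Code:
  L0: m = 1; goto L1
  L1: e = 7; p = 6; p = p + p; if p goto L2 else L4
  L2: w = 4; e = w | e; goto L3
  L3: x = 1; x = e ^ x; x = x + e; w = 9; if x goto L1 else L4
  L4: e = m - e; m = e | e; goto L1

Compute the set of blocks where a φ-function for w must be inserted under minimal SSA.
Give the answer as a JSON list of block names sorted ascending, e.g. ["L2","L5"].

idom tree: L1←L0 L2←L1 L3←L2 L4←L1
Dom∩ at merges:
  L1: preds {L0,L3,L4}: {L0} ∩ {L0,L1,L2,L3} ∩ {L0,L1,L4} = {L0}; idom=L0
  L4: preds {L1,L3}: {L0,L1} ∩ {L0,L1,L2,L3} = {L0,L1}; idom=L1

DF derivation:
  L1←L0: walk · to L0
  L1←L3: walk L3→L2→L1 to L0
  L1←L4: walk L4→L1 to L0
  L4←L1: walk · to L1
  L4←L3: walk L3→L2 to L1
  DF(L0)=∅
  DF(L1)={L1}
  DF(L2)={L1,L4}
  DF(L3)={L1,L4}
  DF(L4)={L1}

φ for w: defs {L2,L3}
  DF⁺ = {L1,L4}

Answer: ["L1", "L4"]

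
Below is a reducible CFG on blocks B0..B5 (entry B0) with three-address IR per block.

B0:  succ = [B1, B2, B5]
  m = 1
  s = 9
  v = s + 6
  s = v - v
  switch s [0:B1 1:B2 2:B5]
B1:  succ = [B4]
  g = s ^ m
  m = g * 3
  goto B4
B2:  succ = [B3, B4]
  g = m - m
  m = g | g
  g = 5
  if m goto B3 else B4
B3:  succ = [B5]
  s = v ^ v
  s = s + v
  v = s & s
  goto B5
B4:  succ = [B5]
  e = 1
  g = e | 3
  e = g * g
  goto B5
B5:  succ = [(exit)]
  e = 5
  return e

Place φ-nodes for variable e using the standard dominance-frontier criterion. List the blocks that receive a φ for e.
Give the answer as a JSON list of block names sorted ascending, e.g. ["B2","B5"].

idom tree: B1←B0 B2←B0 B3←B2 B4←B0 B5←B0
Join-block Dom:
  B4: preds {B1,B2}: {B0,B1} ∩ {B0,B2} = {B0}; idom=B0
  B5: preds {B0,B3,B4}: {B0} ∩ {B0,B2,B3} ∩ {B0,B4} = {B0}; idom=B0

DF walk-up:
  B4←B1: walk B1 to B0
  B4←B2: walk B2 to B0
  B5←B0: walk · to B0
  B5←B3: walk B3→B2 to B0
  B5←B4: walk B4 to B0
  B0: DF=∅
  B1: DF={B4}
  B2: DF={B4,B5}
  B3: DF={B5}
  B4: DF={B5}
  B5: DF=∅

φ for e: defs {B4,B5}
  DF⁺ = {B5}

Answer: ["B5"]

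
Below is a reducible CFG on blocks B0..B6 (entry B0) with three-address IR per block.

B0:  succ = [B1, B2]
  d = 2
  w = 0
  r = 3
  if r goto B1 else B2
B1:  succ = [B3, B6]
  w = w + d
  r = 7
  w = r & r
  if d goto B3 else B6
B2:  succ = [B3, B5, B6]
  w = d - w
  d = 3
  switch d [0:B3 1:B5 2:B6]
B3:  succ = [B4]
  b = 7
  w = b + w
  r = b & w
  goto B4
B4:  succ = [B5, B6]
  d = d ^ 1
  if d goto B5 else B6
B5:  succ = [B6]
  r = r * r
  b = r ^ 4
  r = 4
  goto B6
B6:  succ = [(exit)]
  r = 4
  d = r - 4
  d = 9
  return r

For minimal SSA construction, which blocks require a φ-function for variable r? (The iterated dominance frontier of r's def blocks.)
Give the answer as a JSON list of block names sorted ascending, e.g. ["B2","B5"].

idom tree: B1←B0 B2←B0 B3←B0 B4←B3 B5←B0 B6←B0
Dom at joins:
  B3: preds {B1,B2}: {B0,B1} ∩ {B0,B2} = {B0}; idom=B0
  B5: preds {B2,B4}: {B0,B2} ∩ {B0,B3,B4} = {B0}; idom=B0
  B6: preds {B1,B2,B4,B5}: {B0,B1} ∩ {B0,B2} ∩ {B0,B3,B4} ∩ {B0,B5} = {B0}; idom=B0

DF derivation:
  B3←B1: walk B1 to B0
  B3←B2: walk B2 to B0
  B5←B2: walk B2 to B0
  B5←B4: walk B4→B3 to B0
  B6←B1: walk B1 to B0
  B6←B2: walk B2 to B0
  B6←B4: walk B4→B3 to B0
  B6←B5: walk B5 to B0
  B0: DF=∅
  B1: DF={B3,B6}
  B2: DF={B3,B5,B6}
  B3: DF={B5,B6}
  B4: DF={B5,B6}
  B5: DF={B6}
  B6: DF=∅

φ for r: defs {B0,B1,B3,B5,B6}
  DF⁺ = {B3,B5,B6}

Answer: ["B3", "B5", "B6"]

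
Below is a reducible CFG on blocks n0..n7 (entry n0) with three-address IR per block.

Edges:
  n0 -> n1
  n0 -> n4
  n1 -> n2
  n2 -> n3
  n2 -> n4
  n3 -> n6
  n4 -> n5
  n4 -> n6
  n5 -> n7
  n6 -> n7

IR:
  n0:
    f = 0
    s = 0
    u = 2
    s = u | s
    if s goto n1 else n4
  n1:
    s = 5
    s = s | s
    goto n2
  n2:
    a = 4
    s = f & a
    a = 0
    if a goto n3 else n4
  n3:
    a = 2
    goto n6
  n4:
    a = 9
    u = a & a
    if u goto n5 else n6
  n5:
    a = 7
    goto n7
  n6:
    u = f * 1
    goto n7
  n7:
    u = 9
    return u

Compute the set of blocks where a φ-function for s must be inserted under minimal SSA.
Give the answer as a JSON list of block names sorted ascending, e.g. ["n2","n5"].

idom tree: n1←n0 n2←n1 n3←n2 n4←n0 n5←n4 n6←n0 n7←n0
Join-block Dom:
  n4: preds {n0,n2}: {n0} ∩ {n0,n1,n2} = {n0}; idom=n0
  n6: preds {n3,n4}: {n0,n1,n2,n3} ∩ {n0,n4} = {n0}; idom=n0
  n7: preds {n5,n6}: {n0,n4,n5} ∩ {n0,n6} = {n0}; idom=n0

DF walk-up:
  join n4 pred n0: · stop@n0
  join n4 pred n2: n2→n1 stop@n0
  join n6 pred n3: n3→n2→n1 stop@n0
  join n6 pred n4: n4 stop@n0
  join n7 pred n5: n5→n4 stop@n0
  join n7 pred n6: n6 stop@n0
  DF(n0)=∅
  DF(n1)={n4,n6}
  DF(n2)={n4,n6}
  DF(n3)={n6}
  DF(n4)={n6,n7}
  DF(n5)={n7}
  DF(n6)={n7}
  DF(n7)=∅

φ for s: defs {n0,n1,n2}
  DF⁺ = {n4,n6,n7}

Answer: ["n4", "n6", "n7"]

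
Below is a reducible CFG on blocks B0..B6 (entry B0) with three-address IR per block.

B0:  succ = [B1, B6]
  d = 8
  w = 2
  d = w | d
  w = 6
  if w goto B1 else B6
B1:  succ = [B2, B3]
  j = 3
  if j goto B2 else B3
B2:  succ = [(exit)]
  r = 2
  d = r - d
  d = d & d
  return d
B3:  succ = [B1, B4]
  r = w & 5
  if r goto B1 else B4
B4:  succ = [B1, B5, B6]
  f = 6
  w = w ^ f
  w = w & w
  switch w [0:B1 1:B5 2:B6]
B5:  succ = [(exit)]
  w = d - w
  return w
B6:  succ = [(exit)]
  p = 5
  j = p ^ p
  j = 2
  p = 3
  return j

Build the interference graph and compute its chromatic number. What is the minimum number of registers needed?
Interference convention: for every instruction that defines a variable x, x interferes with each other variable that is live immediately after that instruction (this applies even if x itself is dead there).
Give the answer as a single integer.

Answer: 3

Analysis:
Per-block:
  B0: def={d,w} ue=∅
  B1: def={j} ue=∅
  B2: def={d,r} ue={d}
  B3: def={r} ue={w}
  B4: def={f,w} ue={w}
  B5: def={w} ue={d,w}
  B6: def={j,p} ue=∅

Liveness:
  B0 li=∅ lo={d,w}
  B1 li={d,w} lo={d,w}
  B2 li={d} lo=∅
  B3 li={d,w} lo={d,w}
  B4 li={d,w} lo={d,w}
  B5 li={d,w} lo=∅
  B6 li=∅ lo=∅

Conflict graph:
  d — {f,j,r,w}
  f — {d,w}
  j — {d,p,w}
  p — {j}
  r — {d,w}
  w — {d,f,j,r}

Colouring:
  lower bound: {d,f,w} mutually conflict ⇒ χ ≥ 3
  assign d→R0 f→R2 j→R2 p→R0 r→R2 w→R1 — no edge inside a register ⇒ χ ≤ 3
  χ = 3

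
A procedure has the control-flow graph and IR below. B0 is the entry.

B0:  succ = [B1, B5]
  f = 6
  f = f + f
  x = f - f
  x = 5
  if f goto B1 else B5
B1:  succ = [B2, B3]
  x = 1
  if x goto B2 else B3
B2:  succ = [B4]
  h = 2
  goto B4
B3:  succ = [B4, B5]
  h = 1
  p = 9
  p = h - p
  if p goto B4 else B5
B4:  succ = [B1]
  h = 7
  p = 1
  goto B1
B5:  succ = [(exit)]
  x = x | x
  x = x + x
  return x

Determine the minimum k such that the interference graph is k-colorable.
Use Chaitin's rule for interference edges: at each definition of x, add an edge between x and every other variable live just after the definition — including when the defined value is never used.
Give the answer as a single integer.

Block summaries:
  B0: {f,x} / ∅
  B1: {x} / ∅
  B2: {h} / ∅
  B3: {h,p} / ∅
  B4: {h,p} / ∅
  B5: {x} / {x}

Live sets:
  live B0: ∅→{x}
  live B1: ∅→{x}
  live B2: ∅→∅
  live B3: {x}→{x}
  live B4: ∅→∅
  live B5: {x}→∅

Interference:
  f↔{x}
  h↔{p,x}
  p↔{h,x}
  x↔{f,h,p}

Chromatic number:
  lower bound: {h,p,x} mutually conflict ⇒ χ ≥ 3
  assign f→r1 h→r1 p→r2 x→r0 — no edge inside a register ⇒ χ ≤ 3
  χ = 3

Answer: 3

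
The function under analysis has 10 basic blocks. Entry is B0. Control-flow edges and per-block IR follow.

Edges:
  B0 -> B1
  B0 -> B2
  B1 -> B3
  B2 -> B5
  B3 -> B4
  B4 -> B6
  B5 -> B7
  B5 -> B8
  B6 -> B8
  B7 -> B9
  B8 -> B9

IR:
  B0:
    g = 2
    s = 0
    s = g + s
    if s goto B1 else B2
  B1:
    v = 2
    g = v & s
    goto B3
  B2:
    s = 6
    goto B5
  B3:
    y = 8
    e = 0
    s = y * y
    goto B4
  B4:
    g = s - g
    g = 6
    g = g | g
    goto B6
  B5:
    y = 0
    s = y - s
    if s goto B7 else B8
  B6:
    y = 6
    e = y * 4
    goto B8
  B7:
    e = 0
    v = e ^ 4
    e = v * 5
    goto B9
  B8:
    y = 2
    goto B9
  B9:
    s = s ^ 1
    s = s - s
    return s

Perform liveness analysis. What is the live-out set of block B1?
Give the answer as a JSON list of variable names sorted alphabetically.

Block summaries:
  B0: def={g,s} ue=∅
  B1: def={g,v} ue={s}
  B2: def={s} ue=∅
  B3: def={e,s,y} ue=∅
  B4: def={g} ue={g,s}
  B5: def={s,y} ue={s}
  B6: def={e,y} ue=∅
  B7: def={e,v} ue=∅
  B8: def={y} ue=∅
  B9: def={s} ue={s}

Live sets:
  live B0: ∅→{s}
  live B1: {s}→{g}
  live B2: ∅→{s}
  live B3: {g}→{g,s}
  live B4: {g,s}→{s}
  live B5: {s}→{s}
  live B6: {s}→{s}
  live B7: {s}→{s}
  live B8: {s}→{s}
  live B9: {s}→∅

live-out(B1) = ["g"]

Answer: ["g"]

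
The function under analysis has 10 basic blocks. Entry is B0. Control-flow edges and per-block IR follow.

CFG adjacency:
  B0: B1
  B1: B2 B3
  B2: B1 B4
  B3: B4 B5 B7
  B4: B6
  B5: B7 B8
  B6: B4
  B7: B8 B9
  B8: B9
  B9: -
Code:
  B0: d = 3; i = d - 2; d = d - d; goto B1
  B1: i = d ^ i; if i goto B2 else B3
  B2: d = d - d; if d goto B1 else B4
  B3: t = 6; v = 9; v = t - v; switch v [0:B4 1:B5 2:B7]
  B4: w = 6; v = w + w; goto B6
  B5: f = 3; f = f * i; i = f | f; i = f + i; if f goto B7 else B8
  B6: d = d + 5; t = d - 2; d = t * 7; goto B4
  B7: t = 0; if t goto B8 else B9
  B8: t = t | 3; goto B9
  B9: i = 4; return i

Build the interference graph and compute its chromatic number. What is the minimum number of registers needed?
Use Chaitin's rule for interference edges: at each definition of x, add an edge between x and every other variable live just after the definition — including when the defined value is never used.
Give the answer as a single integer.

Answer: 4

Analysis:
Per-block:
  B0: def={d,i} ue=∅
  B1: def={i} ue={d,i}
  B2: def={d} ue={d}
  B3: def={t,v} ue=∅
  B4: def={v,w} ue=∅
  B5: def={f,i} ue={i}
  B6: def={d,t} ue={d}
  B7: def={t} ue=∅
  B8: def={t} ue={t}
  B9: def={i} ue=∅

Backward fixpoint:
  B0 li=∅ lo={d,i}
  B1 li={d,i} lo={d,i}
  B2 li={d,i} lo={d,i}
  B3 li={d,i} lo={d,i,t}
  B4 li={d} lo={d}
  B5 li={i,t} lo={t}
  B6 li={d} lo={d}
  B7 li=∅ lo={t}
  B8 li={t} lo=∅
  B9 li=∅ lo=∅

Interference:
  d — {i,t,v,w}
  f — {i,t}
  i — {d,f,t,v}
  t — {d,f,i,v}
  v — {d,i,t}
  w — {d}

Registers:
  {d,i,t,v} pairwise interfere (4-clique) ⇒ χ ≥ 4
  assign d→r0 f→r0 i→r1 t→r2 v→r3 w→r1 — no edge inside a register ⇒ χ ≤ 4
  χ = 4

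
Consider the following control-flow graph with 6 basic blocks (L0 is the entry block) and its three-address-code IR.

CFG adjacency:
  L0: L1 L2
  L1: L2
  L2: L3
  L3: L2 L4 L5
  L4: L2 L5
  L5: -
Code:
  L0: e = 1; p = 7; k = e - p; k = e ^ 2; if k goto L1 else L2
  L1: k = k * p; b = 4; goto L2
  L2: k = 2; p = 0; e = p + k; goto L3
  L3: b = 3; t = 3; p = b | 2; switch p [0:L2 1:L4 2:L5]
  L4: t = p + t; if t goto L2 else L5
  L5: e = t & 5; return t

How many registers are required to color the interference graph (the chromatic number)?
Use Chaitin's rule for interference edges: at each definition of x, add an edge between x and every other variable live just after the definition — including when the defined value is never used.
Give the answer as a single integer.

Answer: 3

Analysis:
Block summaries:
  L0 def {e,k,p} use ∅
  L1 def {b,k} use {k,p}
  L2 def {e,k,p} use ∅
  L3 def {b,p,t} use ∅
  L4 def {t} use {p,t}
  L5 def {e} use {t}

Backward fixpoint:
  L0 li=∅ lo={k,p}
  L1 li={k,p} lo=∅
  L2 li=∅ lo=∅
  L3 li=∅ lo={p,t}
  L4 li={p,t} lo={t}
  L5 li={t} lo=∅

Conflict graph:
  b — {t}
  e — {k,p,t}
  k — {e,p}
  p — {e,k,t}
  t — {b,e,p}

Chromatic number:
  lower bound: {e,k,p} mutually conflict ⇒ χ ≥ 3
  3-colouring: r0={b,e}  r1={p}  r2={k,t}
  χ = 3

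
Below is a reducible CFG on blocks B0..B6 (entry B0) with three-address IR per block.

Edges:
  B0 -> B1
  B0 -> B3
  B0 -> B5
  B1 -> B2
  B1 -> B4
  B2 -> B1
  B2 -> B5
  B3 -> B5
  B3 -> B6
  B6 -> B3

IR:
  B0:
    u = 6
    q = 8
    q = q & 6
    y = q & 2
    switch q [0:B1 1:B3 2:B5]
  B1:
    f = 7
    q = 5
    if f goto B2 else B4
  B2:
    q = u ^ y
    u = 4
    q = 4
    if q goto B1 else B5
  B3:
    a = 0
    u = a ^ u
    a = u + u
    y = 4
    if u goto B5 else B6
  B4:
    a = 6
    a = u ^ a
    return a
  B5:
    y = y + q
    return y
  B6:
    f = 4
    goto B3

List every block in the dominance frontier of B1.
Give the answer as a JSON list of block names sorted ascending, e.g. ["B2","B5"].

idom tree: B1←B0 B2←B1 B3←B0 B4←B1 B5←B0 B6←B3
Dom at joins:
  B1: preds {B0,B2}: {B0} ∩ {B0,B1,B2} = {B0}; idom=B0
  B3: preds {B0,B6}: {B0} ∩ {B0,B3,B6} = {B0}; idom=B0
  B5: preds {B0,B2,B3}: {B0} ∩ {B0,B1,B2} ∩ {B0,B3} = {B0}; idom=B0

DF derivation:
  join B1 pred B0: · stop@B0
  join B1 pred B2: B2→B1 stop@B0
  join B3 pred B0: · stop@B0
  join B3 pred B6: B6→B3 stop@B0
  join B5 pred B0: · stop@B0
  join B5 pred B2: B2→B1 stop@B0
  join B5 pred B3: B3 stop@B0
  DF(B0)=∅
  DF(B1)={B1,B5}
  DF(B2)={B1,B5}
  DF(B3)={B3,B5}
  DF(B4)=∅
  DF(B5)=∅
  DF(B6)={B3}

DF(B1) = ["B1", "B5"]

Answer: ["B1", "B5"]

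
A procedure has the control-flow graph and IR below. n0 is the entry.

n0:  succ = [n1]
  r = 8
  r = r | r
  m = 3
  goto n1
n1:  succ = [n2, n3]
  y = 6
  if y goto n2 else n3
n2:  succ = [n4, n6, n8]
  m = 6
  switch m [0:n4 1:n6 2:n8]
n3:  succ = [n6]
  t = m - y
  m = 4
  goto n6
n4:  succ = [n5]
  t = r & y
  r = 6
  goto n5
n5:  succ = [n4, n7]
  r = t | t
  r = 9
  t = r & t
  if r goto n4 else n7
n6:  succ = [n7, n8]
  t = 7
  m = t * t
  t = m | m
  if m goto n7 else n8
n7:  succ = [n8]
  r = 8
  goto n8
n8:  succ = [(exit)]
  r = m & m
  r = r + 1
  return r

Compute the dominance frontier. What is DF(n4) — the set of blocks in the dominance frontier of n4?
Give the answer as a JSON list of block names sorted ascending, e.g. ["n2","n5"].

Answer: ["n4", "n7"]

Analysis:
idom tree: n1←n0 n2←n1 n3←n1 n4←n2 n5←n4 n6←n1 n7←n1 n8←n1
Join-block Dom:
  n4: preds {n2,n5}: {n0,n1,n2} ∩ {n0,n1,n2,n4,n5} = {n0,n1,n2}; idom=n2
  n6: preds {n2,n3}: {n0,n1,n2} ∩ {n0,n1,n3} = {n0,n1}; idom=n1
  n7: preds {n5,n6}: {n0,n1,n2,n4,n5} ∩ {n0,n1,n6} = {n0,n1}; idom=n1
  n8: preds {n2,n6,n7}: {n0,n1,n2} ∩ {n0,n1,n6} ∩ {n0,n1,n7} = {n0,n1}; idom=n1

DF walk-up:
  join n4 pred n2: · stop@n2
  join n4 pred n5: n5→n4 stop@n2
  join n6 pred n2: n2 stop@n1
  join n6 pred n3: n3 stop@n1
  join n7 pred n5: n5→n4→n2 stop@n1
  join n7 pred n6: n6 stop@n1
  join n8 pred n2: n2 stop@n1
  join n8 pred n6: n6 stop@n1
  join n8 pred n7: n7 stop@n1
  n0: DF=∅
  n1: DF=∅
  n2: DF={n6,n7,n8}
  n3: DF={n6}
  n4: DF={n4,n7}
  n5: DF={n4,n7}
  n6: DF={n7,n8}
  n7: DF={n8}
  n8: DF=∅

DF(n4) = ["n4", "n7"]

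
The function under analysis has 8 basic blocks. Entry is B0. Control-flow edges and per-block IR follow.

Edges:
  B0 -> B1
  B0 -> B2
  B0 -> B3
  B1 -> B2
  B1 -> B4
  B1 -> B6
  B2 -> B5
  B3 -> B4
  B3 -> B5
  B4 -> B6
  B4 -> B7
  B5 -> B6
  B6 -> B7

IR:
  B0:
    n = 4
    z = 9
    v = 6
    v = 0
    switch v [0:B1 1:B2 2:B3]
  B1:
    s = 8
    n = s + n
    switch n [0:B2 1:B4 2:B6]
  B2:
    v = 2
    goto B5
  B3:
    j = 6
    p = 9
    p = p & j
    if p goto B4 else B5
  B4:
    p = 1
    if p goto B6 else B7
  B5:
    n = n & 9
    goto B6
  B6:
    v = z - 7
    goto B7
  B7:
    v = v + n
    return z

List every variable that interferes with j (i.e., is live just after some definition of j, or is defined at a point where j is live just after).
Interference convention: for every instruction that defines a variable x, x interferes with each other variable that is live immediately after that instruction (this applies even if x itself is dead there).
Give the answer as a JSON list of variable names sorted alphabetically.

def/use:
  B0 def {n,v,z} use ∅
  B1 def {n,s} use {n}
  B2 def {v} use ∅
  B3 def {j,p} use ∅
  B4 def {p} use ∅
  B5 def {n} use {n}
  B6 def {v} use {z}
  B7 def {v} use {n,v,z}

Live sets:
  live B0: ∅→{n,v,z}
  live B1: {n,v,z}→{n,v,z}
  live B2: {n,z}→{n,z}
  live B3: {n,v,z}→{n,v,z}
  live B4: {n,v,z}→{n,v,z}
  live B5: {n,z}→{n,z}
  live B6: {n,z}→{n,v,z}
  live B7: {n,v,z}→∅

Conflict graph:
  j↔{n,p,v,z}
  n↔{j,p,s,v,z}
  p↔{j,n,v,z}
  s↔{n,v,z}
  v↔{j,n,p,s,z}
  z↔{j,n,p,s,v}

N(j) = ["n", "p", "v", "z"]

Answer: ["n", "p", "v", "z"]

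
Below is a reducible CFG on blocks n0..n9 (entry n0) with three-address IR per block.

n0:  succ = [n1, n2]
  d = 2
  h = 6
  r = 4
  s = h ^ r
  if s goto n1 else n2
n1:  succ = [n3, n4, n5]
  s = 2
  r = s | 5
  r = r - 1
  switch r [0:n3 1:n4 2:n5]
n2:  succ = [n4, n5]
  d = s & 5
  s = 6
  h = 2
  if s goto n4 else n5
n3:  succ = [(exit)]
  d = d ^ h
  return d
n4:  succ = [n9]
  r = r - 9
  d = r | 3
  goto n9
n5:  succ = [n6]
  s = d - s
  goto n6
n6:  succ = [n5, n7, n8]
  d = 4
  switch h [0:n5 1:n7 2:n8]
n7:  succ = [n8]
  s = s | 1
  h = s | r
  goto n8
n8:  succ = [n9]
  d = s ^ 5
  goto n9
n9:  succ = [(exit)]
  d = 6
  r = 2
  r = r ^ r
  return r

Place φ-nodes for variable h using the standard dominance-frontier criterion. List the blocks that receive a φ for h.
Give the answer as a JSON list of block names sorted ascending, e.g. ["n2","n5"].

idom tree: n1←n0 n2←n0 n3←n1 n4←n0 n5←n0 n6←n5 n7←n6 n8←n6 n9←n0
Dom at joins:
  n4: preds {n1,n2}: {n0,n1} ∩ {n0,n2} = {n0}; idom=n0
  n5: preds {n1,n2,n6}: {n0,n1} ∩ {n0,n2} ∩ {n0,n5,n6} = {n0}; idom=n0
  n8: preds {n6,n7}: {n0,n5,n6} ∩ {n0,n5,n6,n7} = {n0,n5,n6}; idom=n6
  n9: preds {n4,n8}: {n0,n4} ∩ {n0,n5,n6,n8} = {n0}; idom=n0

DF walk-up:
  join n4 pred n1: n1 stop@n0
  join n4 pred n2: n2 stop@n0
  join n5 pred n1: n1 stop@n0
  join n5 pred n2: n2 stop@n0
  join n5 pred n6: n6→n5 stop@n0
  join n8 pred n6: · stop@n6
  join n8 pred n7: n7 stop@n6
  join n9 pred n4: n4 stop@n0
  join n9 pred n8: n8→n6→n5 stop@n0
  n0 → ∅
  n1 → {n4,n5}
  n2 → {n4,n5}
  n3 → ∅
  n4 → {n9}
  n5 → {n5,n9}
  n6 → {n5,n9}
  n7 → {n8}
  n8 → {n9}
  n9 → ∅

φ for h: defs {n0,n2,n7}
  DF⁺ = {n4,n5,n8,n9}

Answer: ["n4", "n5", "n8", "n9"]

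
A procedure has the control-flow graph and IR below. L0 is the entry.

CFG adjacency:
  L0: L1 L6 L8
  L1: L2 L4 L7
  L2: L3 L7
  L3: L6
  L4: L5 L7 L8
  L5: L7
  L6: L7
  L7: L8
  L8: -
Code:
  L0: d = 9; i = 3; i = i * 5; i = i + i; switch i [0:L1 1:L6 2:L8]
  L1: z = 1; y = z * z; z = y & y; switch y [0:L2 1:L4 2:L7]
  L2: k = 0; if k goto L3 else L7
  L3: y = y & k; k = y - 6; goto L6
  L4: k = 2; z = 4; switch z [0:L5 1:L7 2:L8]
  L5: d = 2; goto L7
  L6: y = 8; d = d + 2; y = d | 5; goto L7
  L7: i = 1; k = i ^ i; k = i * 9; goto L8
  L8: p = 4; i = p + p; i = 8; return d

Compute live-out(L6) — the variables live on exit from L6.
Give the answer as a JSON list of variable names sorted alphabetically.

Answer: ["d"]

Analysis:
Block summaries:
  L0: {d,i} / ∅
  L1: {y,z} / ∅
  L2: {k} / ∅
  L3: {k,y} / {k,y}
  L4: {k,z} / ∅
  L5: {d} / ∅
  L6: {d,y} / {d}
  L7: {i,k} / ∅
  L8: {i,p} / {d}

Backward fixpoint:
  live L0: ∅→{d}
  live L1: {d}→{d,y}
  live L2: {d,y}→{d,k,y}
  live L3: {d,k,y}→{d}
  live L4: {d}→{d}
  live L5: ∅→{d}
  live L6: {d}→{d}
  live L7: {d}→{d}
  live L8: {d}→∅

live-out(L6) = ["d"]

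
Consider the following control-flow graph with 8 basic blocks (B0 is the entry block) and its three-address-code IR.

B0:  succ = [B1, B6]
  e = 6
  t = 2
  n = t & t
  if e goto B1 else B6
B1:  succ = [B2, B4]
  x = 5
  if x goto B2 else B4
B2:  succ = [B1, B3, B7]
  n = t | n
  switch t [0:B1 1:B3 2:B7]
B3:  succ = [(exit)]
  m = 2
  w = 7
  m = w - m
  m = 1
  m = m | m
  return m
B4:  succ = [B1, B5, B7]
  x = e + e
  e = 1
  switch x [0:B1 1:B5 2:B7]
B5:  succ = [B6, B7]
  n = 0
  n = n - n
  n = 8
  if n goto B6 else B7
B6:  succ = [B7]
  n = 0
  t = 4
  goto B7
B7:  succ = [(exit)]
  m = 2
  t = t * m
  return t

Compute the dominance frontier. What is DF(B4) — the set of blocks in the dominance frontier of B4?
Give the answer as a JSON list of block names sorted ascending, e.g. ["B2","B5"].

idom tree: B1←B0 B2←B1 B3←B2 B4←B1 B5←B4 B6←B0 B7←B0
Join-block Dom:
  B1: preds {B0,B2,B4}: {B0} ∩ {B0,B1,B2} ∩ {B0,B1,B4} = {B0}; idom=B0
  B6: preds {B0,B5}: {B0} ∩ {B0,B1,B4,B5} = {B0}; idom=B0
  B7: preds {B2,B4,B5,B6}: {B0,B1,B2} ∩ {B0,B1,B4} ∩ {B0,B1,B4,B5} ∩ {B0,B6} = {B0}; idom=B0

DF derivation:
  join B1 pred B0: · stop@B0
  join B1 pred B2: B2→B1 stop@B0
  join B1 pred B4: B4→B1 stop@B0
  join B6 pred B0: · stop@B0
  join B6 pred B5: B5→B4→B1 stop@B0
  join B7 pred B2: B2→B1 stop@B0
  join B7 pred B4: B4→B1 stop@B0
  join B7 pred B5: B5→B4→B1 stop@B0
  join B7 pred B6: B6 stop@B0
  B0: DF=∅
  B1: DF={B1,B6,B7}
  B2: DF={B1,B7}
  B3: DF=∅
  B4: DF={B1,B6,B7}
  B5: DF={B6,B7}
  B6: DF={B7}
  B7: DF=∅

DF(B4) = ["B1", "B6", "B7"]

Answer: ["B1", "B6", "B7"]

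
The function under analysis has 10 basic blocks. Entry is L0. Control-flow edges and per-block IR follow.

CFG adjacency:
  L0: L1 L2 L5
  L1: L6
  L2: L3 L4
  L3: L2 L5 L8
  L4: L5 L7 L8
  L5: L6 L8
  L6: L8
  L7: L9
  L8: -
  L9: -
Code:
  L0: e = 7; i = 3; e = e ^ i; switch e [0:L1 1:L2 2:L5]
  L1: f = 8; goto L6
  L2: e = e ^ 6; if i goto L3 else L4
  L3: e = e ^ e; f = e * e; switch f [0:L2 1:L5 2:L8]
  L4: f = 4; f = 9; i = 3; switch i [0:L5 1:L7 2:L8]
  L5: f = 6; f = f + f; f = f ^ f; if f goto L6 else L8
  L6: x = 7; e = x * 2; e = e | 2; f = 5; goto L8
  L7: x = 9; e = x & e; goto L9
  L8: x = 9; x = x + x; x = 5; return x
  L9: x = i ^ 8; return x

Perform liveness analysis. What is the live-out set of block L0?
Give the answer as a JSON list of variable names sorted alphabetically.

Per-block:
  L0 def {e,i} use ∅
  L1 def {f} use ∅
  L2 def {e} use {e,i}
  L3 def {e,f} use {e}
  L4 def {f,i} use ∅
  L5 def {f} use ∅
  L6 def {e,f,x} use ∅
  L7 def {e,x} use {e}
  L8 def {x} use ∅
  L9 def {x} use {i}

Liveness:
  live L0: ∅→{e,i}
  live L1: ∅→∅
  live L2: {e,i}→{e,i}
  live L3: {e,i}→{e,i}
  live L4: {e}→{e,i}
  live L5: ∅→∅
  live L6: ∅→∅
  live L7: {e,i}→{i}
  live L8: ∅→∅
  live L9: {i}→∅

live-out(L0) = ["e", "i"]

Answer: ["e", "i"]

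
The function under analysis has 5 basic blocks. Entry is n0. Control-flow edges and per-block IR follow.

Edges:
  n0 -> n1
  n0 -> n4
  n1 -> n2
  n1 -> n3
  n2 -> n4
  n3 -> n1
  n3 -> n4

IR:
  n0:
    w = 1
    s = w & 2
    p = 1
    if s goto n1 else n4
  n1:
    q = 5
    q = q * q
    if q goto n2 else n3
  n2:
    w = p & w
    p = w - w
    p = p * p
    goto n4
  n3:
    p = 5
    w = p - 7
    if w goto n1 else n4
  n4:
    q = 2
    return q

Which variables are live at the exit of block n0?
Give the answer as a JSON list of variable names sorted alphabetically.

def/use:
  n0: {p,s,w} / ∅
  n1: {q} / ∅
  n2: {p,w} / {p,w}
  n3: {p,w} / ∅
  n4: {q} / ∅

Live sets:
  live n0: ∅→{p,w}
  live n1: {p,w}→{p,w}
  live n2: {p,w}→∅
  live n3: ∅→{p,w}
  live n4: ∅→∅

live-out(n0) = ["p", "w"]

Answer: ["p", "w"]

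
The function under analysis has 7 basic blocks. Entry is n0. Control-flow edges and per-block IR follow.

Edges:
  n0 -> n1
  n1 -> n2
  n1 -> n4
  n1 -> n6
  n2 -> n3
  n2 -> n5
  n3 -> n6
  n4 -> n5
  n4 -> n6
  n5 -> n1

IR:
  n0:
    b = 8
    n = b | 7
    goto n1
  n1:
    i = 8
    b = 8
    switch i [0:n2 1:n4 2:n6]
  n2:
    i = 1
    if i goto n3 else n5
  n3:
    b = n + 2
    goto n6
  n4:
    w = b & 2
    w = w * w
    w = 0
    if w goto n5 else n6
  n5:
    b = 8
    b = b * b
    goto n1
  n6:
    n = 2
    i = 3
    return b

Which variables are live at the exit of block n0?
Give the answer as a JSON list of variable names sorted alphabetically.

Answer: ["n"]

Working:
Block summaries:
  n0: def={b,n} ue=∅
  n1: def={b,i} ue=∅
  n2: def={i} ue=∅
  n3: def={b} ue={n}
  n4: def={w} ue={b}
  n5: def={b} ue=∅
  n6: def={i,n} ue={b}

Backward fixpoint:
  live n0: ∅→{n}
  live n1: {n}→{b,n}
  live n2: {n}→{n}
  live n3: {n}→{b}
  live n4: {b,n}→{b,n}
  live n5: {n}→{n}
  live n6: {b}→∅

live-out(n0) = ["n"]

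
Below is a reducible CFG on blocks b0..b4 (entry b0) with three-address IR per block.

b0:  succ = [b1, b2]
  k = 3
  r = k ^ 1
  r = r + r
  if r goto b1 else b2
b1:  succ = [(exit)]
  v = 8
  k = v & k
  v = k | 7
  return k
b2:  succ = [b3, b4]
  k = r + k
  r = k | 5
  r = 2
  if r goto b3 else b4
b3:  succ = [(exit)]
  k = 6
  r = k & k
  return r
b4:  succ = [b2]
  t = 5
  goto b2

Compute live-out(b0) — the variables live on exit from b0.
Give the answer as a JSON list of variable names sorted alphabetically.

def/use:
  b0 def {k,r} use ∅
  b1 def {k,v} use {k}
  b2 def {k,r} use {k,r}
  b3 def {k,r} use ∅
  b4 def {t} use ∅

Live sets:
  b0 li=∅ lo={k,r}
  b1 li={k} lo=∅
  b2 li={k,r} lo={k,r}
  b3 li=∅ lo=∅
  b4 li={k,r} lo={k,r}

live-out(b0) = ["k", "r"]

Answer: ["k", "r"]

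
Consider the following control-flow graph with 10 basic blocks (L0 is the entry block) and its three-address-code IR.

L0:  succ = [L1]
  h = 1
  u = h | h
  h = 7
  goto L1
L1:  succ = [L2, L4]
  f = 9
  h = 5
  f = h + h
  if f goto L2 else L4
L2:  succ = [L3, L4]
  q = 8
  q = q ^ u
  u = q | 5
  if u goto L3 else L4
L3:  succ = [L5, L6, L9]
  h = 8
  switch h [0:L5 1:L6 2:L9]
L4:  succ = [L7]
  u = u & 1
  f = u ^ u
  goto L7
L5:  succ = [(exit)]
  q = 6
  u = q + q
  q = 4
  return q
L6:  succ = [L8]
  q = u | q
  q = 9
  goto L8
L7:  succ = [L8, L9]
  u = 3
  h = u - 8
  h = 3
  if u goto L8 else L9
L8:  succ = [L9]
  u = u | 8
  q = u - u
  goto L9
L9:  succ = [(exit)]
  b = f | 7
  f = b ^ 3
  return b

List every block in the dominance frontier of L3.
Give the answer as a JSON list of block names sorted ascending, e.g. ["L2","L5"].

idom tree: L1←L0 L2←L1 L3←L2 L4←L1 L5←L3 L6←L3 L7←L4 L8←L1 L9←L1
Join-block Dom:
  L4: preds {L1,L2}: {L0,L1} ∩ {L0,L1,L2} = {L0,L1}; idom=L1
  L8: preds {L6,L7}: {L0,L1,L2,L3,L6} ∩ {L0,L1,L4,L7} = {L0,L1}; idom=L1
  L9: preds {L3,L7,L8}: {L0,L1,L2,L3} ∩ {L0,L1,L4,L7} ∩ {L0,L1,L8} = {L0,L1}; idom=L1

DF derivation:
  join L4 pred L1: · stop@L1
  join L4 pred L2: L2 stop@L1
  join L8 pred L6: L6→L3→L2 stop@L1
  join L8 pred L7: L7→L4 stop@L1
  join L9 pred L3: L3→L2 stop@L1
  join L9 pred L7: L7→L4 stop@L1
  join L9 pred L8: L8 stop@L1
  L0 → ∅
  L1 → ∅
  L2 → {L4,L8,L9}
  L3 → {L8,L9}
  L4 → {L8,L9}
  L5 → ∅
  L6 → {L8}
  L7 → {L8,L9}
  L8 → {L9}
  L9 → ∅

DF(L3) = ["L8", "L9"]

Answer: ["L8", "L9"]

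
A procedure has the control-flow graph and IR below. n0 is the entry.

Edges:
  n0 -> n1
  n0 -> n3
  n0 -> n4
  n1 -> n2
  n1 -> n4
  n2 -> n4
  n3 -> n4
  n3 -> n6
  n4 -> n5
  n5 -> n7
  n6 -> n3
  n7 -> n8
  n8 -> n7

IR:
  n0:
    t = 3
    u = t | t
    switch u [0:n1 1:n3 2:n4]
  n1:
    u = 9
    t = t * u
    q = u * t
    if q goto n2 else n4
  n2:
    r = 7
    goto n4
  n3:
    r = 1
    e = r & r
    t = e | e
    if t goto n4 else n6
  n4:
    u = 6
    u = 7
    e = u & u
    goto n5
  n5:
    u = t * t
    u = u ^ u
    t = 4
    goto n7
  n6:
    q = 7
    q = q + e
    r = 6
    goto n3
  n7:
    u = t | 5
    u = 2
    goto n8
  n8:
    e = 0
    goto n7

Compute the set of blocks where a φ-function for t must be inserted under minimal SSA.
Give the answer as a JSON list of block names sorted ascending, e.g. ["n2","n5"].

idom tree: n1←n0 n2←n1 n3←n0 n4←n0 n5←n4 n6←n3 n7←n5 n8←n7
Dom at joins:
  n3: preds {n0,n6}: {n0} ∩ {n0,n3,n6} = {n0}; idom=n0
  n4: preds {n0,n1,n2,n3}: {n0} ∩ {n0,n1} ∩ {n0,n1,n2} ∩ {n0,n3} = {n0}; idom=n0
  n7: preds {n5,n8}: {n0,n4,n5} ∩ {n0,n4,n5,n7,n8} = {n0,n4,n5}; idom=n5

DF walk-up:
  join n3 pred n0: · stop@n0
  join n3 pred n6: n6→n3 stop@n0
  join n4 pred n0: · stop@n0
  join n4 pred n1: n1 stop@n0
  join n4 pred n2: n2→n1 stop@n0
  join n4 pred n3: n3 stop@n0
  join n7 pred n5: · stop@n5
  join n7 pred n8: n8→n7 stop@n5
  DF(n0)=∅
  DF(n1)={n4}
  DF(n2)={n4}
  DF(n3)={n3,n4}
  DF(n4)=∅
  DF(n5)=∅
  DF(n6)={n3}
  DF(n7)={n7}
  DF(n8)={n7}

φ for t: defs {n0,n1,n3,n5}
  DF⁺ = {n3,n4}

Answer: ["n3", "n4"]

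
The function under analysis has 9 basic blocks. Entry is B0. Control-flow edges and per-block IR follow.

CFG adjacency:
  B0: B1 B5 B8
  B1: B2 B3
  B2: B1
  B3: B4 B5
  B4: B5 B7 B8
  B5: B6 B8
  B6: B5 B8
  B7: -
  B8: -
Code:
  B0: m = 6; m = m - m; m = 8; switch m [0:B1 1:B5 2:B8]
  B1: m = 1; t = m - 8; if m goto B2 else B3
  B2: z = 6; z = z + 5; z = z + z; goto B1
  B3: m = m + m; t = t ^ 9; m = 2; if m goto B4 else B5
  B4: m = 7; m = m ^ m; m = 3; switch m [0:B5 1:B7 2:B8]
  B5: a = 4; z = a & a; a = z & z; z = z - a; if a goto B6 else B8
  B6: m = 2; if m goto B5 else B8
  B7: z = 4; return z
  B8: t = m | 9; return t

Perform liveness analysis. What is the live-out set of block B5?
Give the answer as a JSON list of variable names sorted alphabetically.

Answer: ["m"]

Analysis:
Block summaries:
  B0 def {m} use ∅
  B1 def {m,t} use ∅
  B2 def {z} use ∅
  B3 def {m,t} use {m,t}
  B4 def {m} use ∅
  B5 def {a,z} use ∅
  B6 def {m} use ∅
  B7 def {z} use ∅
  B8 def {t} use {m}

Live sets:
  B0: in=∅ out={m}
  B1: in=∅ out={m,t}
  B2: in=∅ out=∅
  B3: in={m,t} out={m}
  B4: in=∅ out={m}
  B5: in={m} out={m}
  B6: in=∅ out={m}
  B7: in=∅ out=∅
  B8: in={m} out=∅

live-out(B5) = ["m"]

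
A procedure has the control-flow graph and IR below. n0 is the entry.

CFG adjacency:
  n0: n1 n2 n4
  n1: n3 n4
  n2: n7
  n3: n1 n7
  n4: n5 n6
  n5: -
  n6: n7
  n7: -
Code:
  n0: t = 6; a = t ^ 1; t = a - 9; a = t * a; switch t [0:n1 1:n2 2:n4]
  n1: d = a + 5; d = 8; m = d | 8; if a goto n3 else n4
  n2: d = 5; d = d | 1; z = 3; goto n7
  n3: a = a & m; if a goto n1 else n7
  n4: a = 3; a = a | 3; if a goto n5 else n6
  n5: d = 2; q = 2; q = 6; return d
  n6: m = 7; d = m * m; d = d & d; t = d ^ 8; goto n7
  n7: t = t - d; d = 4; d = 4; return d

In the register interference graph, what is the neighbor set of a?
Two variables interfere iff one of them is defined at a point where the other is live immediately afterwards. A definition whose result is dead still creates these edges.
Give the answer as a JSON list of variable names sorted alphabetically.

Answer: ["d", "m", "t"]

Working:
def/use:
  n0: def={a,t} ue=∅
  n1: def={d,m} ue={a}
  n2: def={d,z} ue=∅
  n3: def={a} ue={a,m}
  n4: def={a} ue=∅
  n5: def={d,q} ue=∅
  n6: def={d,m,t} ue=∅
  n7: def={d,t} ue={d,t}

Liveness:
  live n0: ∅→{a,t}
  live n1: {a,t}→{a,d,m,t}
  live n2: {t}→{d,t}
  live n3: {a,d,m,t}→{a,d,t}
  live n4: ∅→∅
  live n5: ∅→∅
  live n6: ∅→{d,t}
  live n7: {d,t}→∅

Interference:
  a — {d,m,t}
  d — {a,m,q,t,z}
  m — {a,d,t}
  q — {d}
  t — {a,d,m,z}
  z — {d,t}

N(a) = ["d", "m", "t"]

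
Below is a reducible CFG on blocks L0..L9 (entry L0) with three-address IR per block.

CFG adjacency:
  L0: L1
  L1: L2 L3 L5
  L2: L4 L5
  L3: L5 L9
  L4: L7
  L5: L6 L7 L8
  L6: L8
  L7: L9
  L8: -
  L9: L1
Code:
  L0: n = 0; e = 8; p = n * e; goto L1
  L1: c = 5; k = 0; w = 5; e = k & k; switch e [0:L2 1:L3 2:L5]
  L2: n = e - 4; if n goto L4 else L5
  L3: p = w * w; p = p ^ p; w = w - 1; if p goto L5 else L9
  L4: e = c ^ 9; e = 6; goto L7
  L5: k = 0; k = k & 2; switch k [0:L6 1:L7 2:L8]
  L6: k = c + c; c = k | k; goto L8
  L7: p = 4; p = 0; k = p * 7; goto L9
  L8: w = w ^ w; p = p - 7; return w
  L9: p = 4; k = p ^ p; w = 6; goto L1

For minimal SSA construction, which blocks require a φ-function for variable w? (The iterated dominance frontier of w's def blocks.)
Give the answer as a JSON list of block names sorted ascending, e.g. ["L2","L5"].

Answer: ["L1", "L5", "L7", "L9"]

Working:
idom tree: L1←L0 L2←L1 L3←L1 L4←L2 L5←L1 L6←L5 L7←L1 L8←L5 L9←L1
Join-block Dom:
  L1: preds {L0,L9}: {L0} ∩ {L0,L1,L9} = {L0}; idom=L0
  L5: preds {L1,L2,L3}: {L0,L1} ∩ {L0,L1,L2} ∩ {L0,L1,L3} = {L0,L1}; idom=L1
  L7: preds {L4,L5}: {L0,L1,L2,L4} ∩ {L0,L1,L5} = {L0,L1}; idom=L1
  L8: preds {L5,L6}: {L0,L1,L5} ∩ {L0,L1,L5,L6} = {L0,L1,L5}; idom=L5
  L9: preds {L3,L7}: {L0,L1,L3} ∩ {L0,L1,L7} = {L0,L1}; idom=L1

DF derivation:
  L1←L0: walk · to L0
  L1←L9: walk L9→L1 to L0
  L5←L1: walk · to L1
  L5←L2: walk L2 to L1
  L5←L3: walk L3 to L1
  L7←L4: walk L4→L2 to L1
  L7←L5: walk L5 to L1
  L8←L5: walk · to L5
  L8←L6: walk L6 to L5
  L9←L3: walk L3 to L1
  L9←L7: walk L7 to L1
  L0: DF=∅
  L1: DF={L1}
  L2: DF={L5,L7}
  L3: DF={L5,L9}
  L4: DF={L7}
  L5: DF={L7}
  L6: DF={L8}
  L7: DF={L9}
  L8: DF=∅
  L9: DF={L1}

φ for w: defs {L1,L3,L8,L9}
  DF⁺ = {L1,L5,L7,L9}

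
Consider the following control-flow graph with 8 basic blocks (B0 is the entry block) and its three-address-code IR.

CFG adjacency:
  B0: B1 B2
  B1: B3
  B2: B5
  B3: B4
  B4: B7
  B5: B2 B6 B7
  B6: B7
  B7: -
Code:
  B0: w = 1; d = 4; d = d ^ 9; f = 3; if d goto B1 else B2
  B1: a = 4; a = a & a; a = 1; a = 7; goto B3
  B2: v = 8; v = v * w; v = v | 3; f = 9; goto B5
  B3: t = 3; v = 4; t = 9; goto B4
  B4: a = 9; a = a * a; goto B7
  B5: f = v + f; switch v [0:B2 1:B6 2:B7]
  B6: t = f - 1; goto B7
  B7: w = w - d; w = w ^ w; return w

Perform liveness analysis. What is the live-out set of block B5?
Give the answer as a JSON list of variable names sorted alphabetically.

Answer: ["d", "f", "w"]

Derivation:
Block summaries:
  B0: {d,f,w} / ∅
  B1: {a} / ∅
  B2: {f,v} / {w}
  B3: {t,v} / ∅
  B4: {a} / ∅
  B5: {f} / {f,v}
  B6: {t} / {f}
  B7: {w} / {d,w}

Live sets:
  live B0: ∅→{d,w}
  live B1: {d,w}→{d,w}
  live B2: {d,w}→{d,f,v,w}
  live B3: {d,w}→{d,w}
  live B4: {d,w}→{d,w}
  live B5: {d,f,v,w}→{d,f,w}
  live B6: {d,f,w}→{d,w}
  live B7: {d,w}→∅

live-out(B5) = ["d", "f", "w"]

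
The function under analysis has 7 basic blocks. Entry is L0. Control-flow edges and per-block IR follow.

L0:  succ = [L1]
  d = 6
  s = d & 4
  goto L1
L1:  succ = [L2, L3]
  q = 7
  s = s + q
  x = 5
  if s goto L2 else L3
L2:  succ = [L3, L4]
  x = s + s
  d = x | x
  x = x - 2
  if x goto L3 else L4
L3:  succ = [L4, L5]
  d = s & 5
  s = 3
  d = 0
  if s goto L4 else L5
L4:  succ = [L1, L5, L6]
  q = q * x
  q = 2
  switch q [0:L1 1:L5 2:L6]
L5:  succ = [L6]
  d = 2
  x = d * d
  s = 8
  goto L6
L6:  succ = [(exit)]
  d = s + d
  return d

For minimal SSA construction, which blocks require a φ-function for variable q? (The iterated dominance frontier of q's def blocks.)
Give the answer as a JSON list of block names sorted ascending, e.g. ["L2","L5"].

idom tree: L1←L0 L2←L1 L3←L1 L4←L1 L5←L1 L6←L1
Dom∩ at merges:
  L1: preds {L0,L4}: {L0} ∩ {L0,L1,L4} = {L0}; idom=L0
  L3: preds {L1,L2}: {L0,L1} ∩ {L0,L1,L2} = {L0,L1}; idom=L1
  L4: preds {L2,L3}: {L0,L1,L2} ∩ {L0,L1,L3} = {L0,L1}; idom=L1
  L5: preds {L3,L4}: {L0,L1,L3} ∩ {L0,L1,L4} = {L0,L1}; idom=L1
  L6: preds {L4,L5}: {L0,L1,L4} ∩ {L0,L1,L5} = {L0,L1}; idom=L1

Frontier:
  join L1 pred L0: · stop@L0
  join L1 pred L4: L4→L1 stop@L0
  join L3 pred L1: · stop@L1
  join L3 pred L2: L2 stop@L1
  join L4 pred L2: L2 stop@L1
  join L4 pred L3: L3 stop@L1
  join L5 pred L3: L3 stop@L1
  join L5 pred L4: L4 stop@L1
  join L6 pred L4: L4 stop@L1
  join L6 pred L5: L5 stop@L1
  L0 → ∅
  L1 → {L1}
  L2 → {L3,L4}
  L3 → {L4,L5}
  L4 → {L1,L5,L6}
  L5 → {L6}
  L6 → ∅

φ for q: defs {L1,L4}
  DF⁺ = {L1,L5,L6}

Answer: ["L1", "L5", "L6"]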